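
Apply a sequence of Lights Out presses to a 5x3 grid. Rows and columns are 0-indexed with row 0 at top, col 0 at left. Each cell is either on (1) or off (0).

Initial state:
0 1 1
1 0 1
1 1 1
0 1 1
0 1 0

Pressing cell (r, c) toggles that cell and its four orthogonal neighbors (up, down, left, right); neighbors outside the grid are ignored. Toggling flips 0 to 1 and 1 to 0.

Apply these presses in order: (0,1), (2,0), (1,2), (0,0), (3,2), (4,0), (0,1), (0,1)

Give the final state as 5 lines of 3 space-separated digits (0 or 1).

After press 1 at (0,1):
1 0 0
1 1 1
1 1 1
0 1 1
0 1 0

After press 2 at (2,0):
1 0 0
0 1 1
0 0 1
1 1 1
0 1 0

After press 3 at (1,2):
1 0 1
0 0 0
0 0 0
1 1 1
0 1 0

After press 4 at (0,0):
0 1 1
1 0 0
0 0 0
1 1 1
0 1 0

After press 5 at (3,2):
0 1 1
1 0 0
0 0 1
1 0 0
0 1 1

After press 6 at (4,0):
0 1 1
1 0 0
0 0 1
0 0 0
1 0 1

After press 7 at (0,1):
1 0 0
1 1 0
0 0 1
0 0 0
1 0 1

After press 8 at (0,1):
0 1 1
1 0 0
0 0 1
0 0 0
1 0 1

Answer: 0 1 1
1 0 0
0 0 1
0 0 0
1 0 1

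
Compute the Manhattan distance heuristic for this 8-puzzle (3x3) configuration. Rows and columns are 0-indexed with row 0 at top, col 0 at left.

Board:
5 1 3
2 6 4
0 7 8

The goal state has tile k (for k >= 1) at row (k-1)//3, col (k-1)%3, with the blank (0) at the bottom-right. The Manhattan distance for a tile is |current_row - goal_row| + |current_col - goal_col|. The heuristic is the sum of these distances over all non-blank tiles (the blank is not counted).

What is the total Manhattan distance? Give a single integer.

Tile 5: at (0,0), goal (1,1), distance |0-1|+|0-1| = 2
Tile 1: at (0,1), goal (0,0), distance |0-0|+|1-0| = 1
Tile 3: at (0,2), goal (0,2), distance |0-0|+|2-2| = 0
Tile 2: at (1,0), goal (0,1), distance |1-0|+|0-1| = 2
Tile 6: at (1,1), goal (1,2), distance |1-1|+|1-2| = 1
Tile 4: at (1,2), goal (1,0), distance |1-1|+|2-0| = 2
Tile 7: at (2,1), goal (2,0), distance |2-2|+|1-0| = 1
Tile 8: at (2,2), goal (2,1), distance |2-2|+|2-1| = 1
Sum: 2 + 1 + 0 + 2 + 1 + 2 + 1 + 1 = 10

Answer: 10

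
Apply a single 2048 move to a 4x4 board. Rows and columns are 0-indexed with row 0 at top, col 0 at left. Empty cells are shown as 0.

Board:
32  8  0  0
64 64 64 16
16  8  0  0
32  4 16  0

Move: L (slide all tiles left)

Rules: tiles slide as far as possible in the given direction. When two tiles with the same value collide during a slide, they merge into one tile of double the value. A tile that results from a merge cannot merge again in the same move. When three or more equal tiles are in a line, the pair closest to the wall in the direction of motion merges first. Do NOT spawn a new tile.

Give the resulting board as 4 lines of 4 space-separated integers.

Slide left:
row 0: [32, 8, 0, 0] -> [32, 8, 0, 0]
row 1: [64, 64, 64, 16] -> [128, 64, 16, 0]
row 2: [16, 8, 0, 0] -> [16, 8, 0, 0]
row 3: [32, 4, 16, 0] -> [32, 4, 16, 0]

Answer:  32   8   0   0
128  64  16   0
 16   8   0   0
 32   4  16   0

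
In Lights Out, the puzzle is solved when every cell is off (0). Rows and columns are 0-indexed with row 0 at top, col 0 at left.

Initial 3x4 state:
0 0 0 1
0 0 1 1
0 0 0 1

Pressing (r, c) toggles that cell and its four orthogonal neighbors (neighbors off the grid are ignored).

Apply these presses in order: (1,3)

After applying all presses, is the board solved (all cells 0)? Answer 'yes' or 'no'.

Answer: yes

Derivation:
After press 1 at (1,3):
0 0 0 0
0 0 0 0
0 0 0 0

Lights still on: 0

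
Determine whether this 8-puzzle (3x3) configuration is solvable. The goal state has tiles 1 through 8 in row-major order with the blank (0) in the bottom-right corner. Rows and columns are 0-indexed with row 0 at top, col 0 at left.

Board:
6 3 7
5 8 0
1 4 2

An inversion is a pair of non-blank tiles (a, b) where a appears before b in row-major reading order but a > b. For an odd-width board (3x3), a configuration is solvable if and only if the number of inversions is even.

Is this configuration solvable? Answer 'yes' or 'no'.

Answer: yes

Derivation:
Inversions (pairs i<j in row-major order where tile[i] > tile[j] > 0): 18
18 is even, so the puzzle is solvable.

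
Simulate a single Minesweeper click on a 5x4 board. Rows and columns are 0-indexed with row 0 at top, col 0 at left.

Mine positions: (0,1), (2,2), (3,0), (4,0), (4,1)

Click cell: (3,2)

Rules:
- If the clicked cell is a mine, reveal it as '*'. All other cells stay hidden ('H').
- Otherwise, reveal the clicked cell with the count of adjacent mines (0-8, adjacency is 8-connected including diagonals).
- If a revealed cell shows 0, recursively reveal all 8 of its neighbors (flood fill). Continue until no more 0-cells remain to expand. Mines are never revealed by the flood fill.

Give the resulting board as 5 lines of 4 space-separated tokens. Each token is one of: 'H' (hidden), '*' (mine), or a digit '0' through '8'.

H H H H
H H H H
H H H H
H H 2 H
H H H H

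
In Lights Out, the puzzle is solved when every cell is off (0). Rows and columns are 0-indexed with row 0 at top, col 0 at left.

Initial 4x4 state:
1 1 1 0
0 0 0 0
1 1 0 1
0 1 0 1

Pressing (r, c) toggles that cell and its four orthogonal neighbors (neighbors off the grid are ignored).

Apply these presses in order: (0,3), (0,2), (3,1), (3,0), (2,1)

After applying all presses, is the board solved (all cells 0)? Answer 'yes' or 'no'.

After press 1 at (0,3):
1 1 0 1
0 0 0 1
1 1 0 1
0 1 0 1

After press 2 at (0,2):
1 0 1 0
0 0 1 1
1 1 0 1
0 1 0 1

After press 3 at (3,1):
1 0 1 0
0 0 1 1
1 0 0 1
1 0 1 1

After press 4 at (3,0):
1 0 1 0
0 0 1 1
0 0 0 1
0 1 1 1

After press 5 at (2,1):
1 0 1 0
0 1 1 1
1 1 1 1
0 0 1 1

Lights still on: 11

Answer: no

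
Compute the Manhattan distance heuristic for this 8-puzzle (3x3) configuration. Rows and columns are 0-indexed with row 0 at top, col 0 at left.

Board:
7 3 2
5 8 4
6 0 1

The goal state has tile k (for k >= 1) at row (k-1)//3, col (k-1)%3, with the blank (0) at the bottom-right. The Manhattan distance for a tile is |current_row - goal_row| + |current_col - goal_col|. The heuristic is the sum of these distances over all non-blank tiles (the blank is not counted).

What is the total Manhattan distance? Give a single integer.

Answer: 15

Derivation:
Tile 7: at (0,0), goal (2,0), distance |0-2|+|0-0| = 2
Tile 3: at (0,1), goal (0,2), distance |0-0|+|1-2| = 1
Tile 2: at (0,2), goal (0,1), distance |0-0|+|2-1| = 1
Tile 5: at (1,0), goal (1,1), distance |1-1|+|0-1| = 1
Tile 8: at (1,1), goal (2,1), distance |1-2|+|1-1| = 1
Tile 4: at (1,2), goal (1,0), distance |1-1|+|2-0| = 2
Tile 6: at (2,0), goal (1,2), distance |2-1|+|0-2| = 3
Tile 1: at (2,2), goal (0,0), distance |2-0|+|2-0| = 4
Sum: 2 + 1 + 1 + 1 + 1 + 2 + 3 + 4 = 15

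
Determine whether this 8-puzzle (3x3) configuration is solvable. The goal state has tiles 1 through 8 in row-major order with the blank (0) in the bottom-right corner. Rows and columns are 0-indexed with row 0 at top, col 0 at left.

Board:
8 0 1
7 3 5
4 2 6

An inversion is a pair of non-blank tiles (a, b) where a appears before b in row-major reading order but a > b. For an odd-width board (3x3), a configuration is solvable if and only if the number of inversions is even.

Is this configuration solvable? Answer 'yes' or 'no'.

Inversions (pairs i<j in row-major order where tile[i] > tile[j] > 0): 16
16 is even, so the puzzle is solvable.

Answer: yes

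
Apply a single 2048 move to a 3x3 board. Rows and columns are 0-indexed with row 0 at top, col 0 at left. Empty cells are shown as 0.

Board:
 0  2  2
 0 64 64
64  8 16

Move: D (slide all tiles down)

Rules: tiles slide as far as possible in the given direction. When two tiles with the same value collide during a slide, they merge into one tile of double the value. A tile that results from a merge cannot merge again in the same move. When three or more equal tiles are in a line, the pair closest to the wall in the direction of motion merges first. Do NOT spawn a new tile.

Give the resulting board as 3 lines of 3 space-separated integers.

Slide down:
col 0: [0, 0, 64] -> [0, 0, 64]
col 1: [2, 64, 8] -> [2, 64, 8]
col 2: [2, 64, 16] -> [2, 64, 16]

Answer:  0  2  2
 0 64 64
64  8 16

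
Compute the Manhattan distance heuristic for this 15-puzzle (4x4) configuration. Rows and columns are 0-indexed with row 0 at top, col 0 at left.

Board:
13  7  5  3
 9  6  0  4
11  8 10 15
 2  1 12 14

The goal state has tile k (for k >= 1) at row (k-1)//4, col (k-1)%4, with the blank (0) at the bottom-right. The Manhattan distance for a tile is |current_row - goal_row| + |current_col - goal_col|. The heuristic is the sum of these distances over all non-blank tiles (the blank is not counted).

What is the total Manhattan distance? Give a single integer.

Answer: 31

Derivation:
Tile 13: at (0,0), goal (3,0), distance |0-3|+|0-0| = 3
Tile 7: at (0,1), goal (1,2), distance |0-1|+|1-2| = 2
Tile 5: at (0,2), goal (1,0), distance |0-1|+|2-0| = 3
Tile 3: at (0,3), goal (0,2), distance |0-0|+|3-2| = 1
Tile 9: at (1,0), goal (2,0), distance |1-2|+|0-0| = 1
Tile 6: at (1,1), goal (1,1), distance |1-1|+|1-1| = 0
Tile 4: at (1,3), goal (0,3), distance |1-0|+|3-3| = 1
Tile 11: at (2,0), goal (2,2), distance |2-2|+|0-2| = 2
Tile 8: at (2,1), goal (1,3), distance |2-1|+|1-3| = 3
Tile 10: at (2,2), goal (2,1), distance |2-2|+|2-1| = 1
Tile 15: at (2,3), goal (3,2), distance |2-3|+|3-2| = 2
Tile 2: at (3,0), goal (0,1), distance |3-0|+|0-1| = 4
Tile 1: at (3,1), goal (0,0), distance |3-0|+|1-0| = 4
Tile 12: at (3,2), goal (2,3), distance |3-2|+|2-3| = 2
Tile 14: at (3,3), goal (3,1), distance |3-3|+|3-1| = 2
Sum: 3 + 2 + 3 + 1 + 1 + 0 + 1 + 2 + 3 + 1 + 2 + 4 + 4 + 2 + 2 = 31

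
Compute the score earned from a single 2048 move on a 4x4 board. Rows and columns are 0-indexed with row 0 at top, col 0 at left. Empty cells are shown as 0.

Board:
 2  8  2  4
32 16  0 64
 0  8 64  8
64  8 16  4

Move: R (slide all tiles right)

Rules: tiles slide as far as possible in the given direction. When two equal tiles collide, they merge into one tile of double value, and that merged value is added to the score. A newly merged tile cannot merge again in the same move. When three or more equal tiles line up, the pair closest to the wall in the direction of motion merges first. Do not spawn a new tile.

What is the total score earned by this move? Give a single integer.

Answer: 0

Derivation:
Slide right:
row 0: [2, 8, 2, 4] -> [2, 8, 2, 4]  score +0 (running 0)
row 1: [32, 16, 0, 64] -> [0, 32, 16, 64]  score +0 (running 0)
row 2: [0, 8, 64, 8] -> [0, 8, 64, 8]  score +0 (running 0)
row 3: [64, 8, 16, 4] -> [64, 8, 16, 4]  score +0 (running 0)
Board after move:
 2  8  2  4
 0 32 16 64
 0  8 64  8
64  8 16  4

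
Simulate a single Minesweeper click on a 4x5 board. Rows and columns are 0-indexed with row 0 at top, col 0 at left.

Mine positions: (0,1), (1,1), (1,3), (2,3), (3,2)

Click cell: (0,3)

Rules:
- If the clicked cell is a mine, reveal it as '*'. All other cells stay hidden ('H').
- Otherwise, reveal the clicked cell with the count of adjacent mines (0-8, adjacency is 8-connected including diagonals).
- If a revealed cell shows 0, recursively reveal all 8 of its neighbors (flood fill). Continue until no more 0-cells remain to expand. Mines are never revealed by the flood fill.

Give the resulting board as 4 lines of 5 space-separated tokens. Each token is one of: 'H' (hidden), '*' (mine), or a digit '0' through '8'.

H H H 1 H
H H H H H
H H H H H
H H H H H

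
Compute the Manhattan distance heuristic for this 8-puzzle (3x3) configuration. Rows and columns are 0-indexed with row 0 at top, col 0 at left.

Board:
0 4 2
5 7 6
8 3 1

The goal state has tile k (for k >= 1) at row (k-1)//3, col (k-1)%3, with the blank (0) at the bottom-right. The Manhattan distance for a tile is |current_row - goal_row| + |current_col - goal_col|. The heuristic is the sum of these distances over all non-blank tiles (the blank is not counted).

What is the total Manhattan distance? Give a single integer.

Tile 4: at (0,1), goal (1,0), distance |0-1|+|1-0| = 2
Tile 2: at (0,2), goal (0,1), distance |0-0|+|2-1| = 1
Tile 5: at (1,0), goal (1,1), distance |1-1|+|0-1| = 1
Tile 7: at (1,1), goal (2,0), distance |1-2|+|1-0| = 2
Tile 6: at (1,2), goal (1,2), distance |1-1|+|2-2| = 0
Tile 8: at (2,0), goal (2,1), distance |2-2|+|0-1| = 1
Tile 3: at (2,1), goal (0,2), distance |2-0|+|1-2| = 3
Tile 1: at (2,2), goal (0,0), distance |2-0|+|2-0| = 4
Sum: 2 + 1 + 1 + 2 + 0 + 1 + 3 + 4 = 14

Answer: 14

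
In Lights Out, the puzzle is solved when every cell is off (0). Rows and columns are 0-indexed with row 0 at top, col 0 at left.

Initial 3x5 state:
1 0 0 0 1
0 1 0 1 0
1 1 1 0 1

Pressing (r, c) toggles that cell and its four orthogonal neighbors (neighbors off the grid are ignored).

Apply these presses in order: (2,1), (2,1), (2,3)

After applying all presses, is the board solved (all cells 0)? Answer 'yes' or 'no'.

Answer: no

Derivation:
After press 1 at (2,1):
1 0 0 0 1
0 0 0 1 0
0 0 0 0 1

After press 2 at (2,1):
1 0 0 0 1
0 1 0 1 0
1 1 1 0 1

After press 3 at (2,3):
1 0 0 0 1
0 1 0 0 0
1 1 0 1 0

Lights still on: 6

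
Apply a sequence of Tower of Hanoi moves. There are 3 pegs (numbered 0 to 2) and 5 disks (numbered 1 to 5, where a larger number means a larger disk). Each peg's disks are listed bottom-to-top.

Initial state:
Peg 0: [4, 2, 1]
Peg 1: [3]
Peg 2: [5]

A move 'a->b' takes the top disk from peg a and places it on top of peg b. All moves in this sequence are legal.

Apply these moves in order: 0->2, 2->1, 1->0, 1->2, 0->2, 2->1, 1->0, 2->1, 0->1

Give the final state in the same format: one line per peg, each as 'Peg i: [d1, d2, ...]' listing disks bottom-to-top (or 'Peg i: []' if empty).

After move 1 (0->2):
Peg 0: [4, 2]
Peg 1: [3]
Peg 2: [5, 1]

After move 2 (2->1):
Peg 0: [4, 2]
Peg 1: [3, 1]
Peg 2: [5]

After move 3 (1->0):
Peg 0: [4, 2, 1]
Peg 1: [3]
Peg 2: [5]

After move 4 (1->2):
Peg 0: [4, 2, 1]
Peg 1: []
Peg 2: [5, 3]

After move 5 (0->2):
Peg 0: [4, 2]
Peg 1: []
Peg 2: [5, 3, 1]

After move 6 (2->1):
Peg 0: [4, 2]
Peg 1: [1]
Peg 2: [5, 3]

After move 7 (1->0):
Peg 0: [4, 2, 1]
Peg 1: []
Peg 2: [5, 3]

After move 8 (2->1):
Peg 0: [4, 2, 1]
Peg 1: [3]
Peg 2: [5]

After move 9 (0->1):
Peg 0: [4, 2]
Peg 1: [3, 1]
Peg 2: [5]

Answer: Peg 0: [4, 2]
Peg 1: [3, 1]
Peg 2: [5]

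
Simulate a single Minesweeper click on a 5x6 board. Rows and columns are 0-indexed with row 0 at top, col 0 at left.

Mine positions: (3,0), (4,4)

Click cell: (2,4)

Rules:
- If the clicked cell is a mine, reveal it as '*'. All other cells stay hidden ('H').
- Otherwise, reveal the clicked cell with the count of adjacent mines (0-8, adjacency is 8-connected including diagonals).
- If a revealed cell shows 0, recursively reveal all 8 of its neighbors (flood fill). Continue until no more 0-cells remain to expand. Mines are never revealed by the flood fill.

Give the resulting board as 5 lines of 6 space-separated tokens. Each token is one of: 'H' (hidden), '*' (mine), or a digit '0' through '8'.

0 0 0 0 0 0
0 0 0 0 0 0
1 1 0 0 0 0
H 1 0 1 1 1
H 1 0 1 H H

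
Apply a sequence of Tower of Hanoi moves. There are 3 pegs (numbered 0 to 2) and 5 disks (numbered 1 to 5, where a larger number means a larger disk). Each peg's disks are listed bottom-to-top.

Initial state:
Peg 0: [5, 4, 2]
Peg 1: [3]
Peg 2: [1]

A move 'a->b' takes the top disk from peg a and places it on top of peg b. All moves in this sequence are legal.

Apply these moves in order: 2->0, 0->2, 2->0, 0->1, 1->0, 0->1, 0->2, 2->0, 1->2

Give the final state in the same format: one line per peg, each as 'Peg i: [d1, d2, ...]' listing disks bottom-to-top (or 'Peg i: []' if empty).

Answer: Peg 0: [5, 4, 2]
Peg 1: [3]
Peg 2: [1]

Derivation:
After move 1 (2->0):
Peg 0: [5, 4, 2, 1]
Peg 1: [3]
Peg 2: []

After move 2 (0->2):
Peg 0: [5, 4, 2]
Peg 1: [3]
Peg 2: [1]

After move 3 (2->0):
Peg 0: [5, 4, 2, 1]
Peg 1: [3]
Peg 2: []

After move 4 (0->1):
Peg 0: [5, 4, 2]
Peg 1: [3, 1]
Peg 2: []

After move 5 (1->0):
Peg 0: [5, 4, 2, 1]
Peg 1: [3]
Peg 2: []

After move 6 (0->1):
Peg 0: [5, 4, 2]
Peg 1: [3, 1]
Peg 2: []

After move 7 (0->2):
Peg 0: [5, 4]
Peg 1: [3, 1]
Peg 2: [2]

After move 8 (2->0):
Peg 0: [5, 4, 2]
Peg 1: [3, 1]
Peg 2: []

After move 9 (1->2):
Peg 0: [5, 4, 2]
Peg 1: [3]
Peg 2: [1]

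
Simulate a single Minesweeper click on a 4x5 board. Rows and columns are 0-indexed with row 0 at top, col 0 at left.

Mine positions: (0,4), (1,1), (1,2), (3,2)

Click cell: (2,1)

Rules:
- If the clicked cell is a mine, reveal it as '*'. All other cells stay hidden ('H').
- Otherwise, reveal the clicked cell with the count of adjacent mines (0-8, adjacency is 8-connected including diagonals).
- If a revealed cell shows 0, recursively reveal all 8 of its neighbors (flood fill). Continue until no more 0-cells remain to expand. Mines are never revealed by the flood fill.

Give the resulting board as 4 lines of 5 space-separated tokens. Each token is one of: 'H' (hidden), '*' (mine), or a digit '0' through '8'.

H H H H H
H H H H H
H 3 H H H
H H H H H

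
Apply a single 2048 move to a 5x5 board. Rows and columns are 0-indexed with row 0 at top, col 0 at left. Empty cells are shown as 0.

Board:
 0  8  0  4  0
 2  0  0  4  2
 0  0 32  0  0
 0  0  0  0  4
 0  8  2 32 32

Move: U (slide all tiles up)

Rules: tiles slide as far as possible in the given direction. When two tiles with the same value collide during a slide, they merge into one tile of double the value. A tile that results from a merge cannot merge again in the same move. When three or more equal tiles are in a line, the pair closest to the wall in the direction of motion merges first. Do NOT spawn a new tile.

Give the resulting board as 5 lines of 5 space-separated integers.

Answer:  2 16 32  8  2
 0  0  2 32  4
 0  0  0  0 32
 0  0  0  0  0
 0  0  0  0  0

Derivation:
Slide up:
col 0: [0, 2, 0, 0, 0] -> [2, 0, 0, 0, 0]
col 1: [8, 0, 0, 0, 8] -> [16, 0, 0, 0, 0]
col 2: [0, 0, 32, 0, 2] -> [32, 2, 0, 0, 0]
col 3: [4, 4, 0, 0, 32] -> [8, 32, 0, 0, 0]
col 4: [0, 2, 0, 4, 32] -> [2, 4, 32, 0, 0]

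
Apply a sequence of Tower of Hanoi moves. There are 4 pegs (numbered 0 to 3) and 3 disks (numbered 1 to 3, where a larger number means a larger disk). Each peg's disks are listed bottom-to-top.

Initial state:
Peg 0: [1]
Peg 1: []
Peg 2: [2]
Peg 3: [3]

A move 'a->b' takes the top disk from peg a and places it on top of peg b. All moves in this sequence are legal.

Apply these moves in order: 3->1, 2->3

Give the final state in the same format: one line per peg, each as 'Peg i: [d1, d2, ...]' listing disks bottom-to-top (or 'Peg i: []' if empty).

After move 1 (3->1):
Peg 0: [1]
Peg 1: [3]
Peg 2: [2]
Peg 3: []

After move 2 (2->3):
Peg 0: [1]
Peg 1: [3]
Peg 2: []
Peg 3: [2]

Answer: Peg 0: [1]
Peg 1: [3]
Peg 2: []
Peg 3: [2]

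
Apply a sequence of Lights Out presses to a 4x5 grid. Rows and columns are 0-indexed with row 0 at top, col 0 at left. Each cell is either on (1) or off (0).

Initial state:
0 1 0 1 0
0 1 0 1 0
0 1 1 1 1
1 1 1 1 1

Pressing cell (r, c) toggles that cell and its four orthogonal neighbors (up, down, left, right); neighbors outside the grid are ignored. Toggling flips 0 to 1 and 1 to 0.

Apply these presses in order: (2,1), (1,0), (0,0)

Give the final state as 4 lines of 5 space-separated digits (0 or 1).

After press 1 at (2,1):
0 1 0 1 0
0 0 0 1 0
1 0 0 1 1
1 0 1 1 1

After press 2 at (1,0):
1 1 0 1 0
1 1 0 1 0
0 0 0 1 1
1 0 1 1 1

After press 3 at (0,0):
0 0 0 1 0
0 1 0 1 0
0 0 0 1 1
1 0 1 1 1

Answer: 0 0 0 1 0
0 1 0 1 0
0 0 0 1 1
1 0 1 1 1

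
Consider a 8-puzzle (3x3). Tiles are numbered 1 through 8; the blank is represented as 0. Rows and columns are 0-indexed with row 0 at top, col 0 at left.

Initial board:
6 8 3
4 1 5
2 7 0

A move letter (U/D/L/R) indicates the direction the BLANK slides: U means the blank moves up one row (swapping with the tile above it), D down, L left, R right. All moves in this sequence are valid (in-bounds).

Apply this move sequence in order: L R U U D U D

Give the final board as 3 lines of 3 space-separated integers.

After move 1 (L):
6 8 3
4 1 5
2 0 7

After move 2 (R):
6 8 3
4 1 5
2 7 0

After move 3 (U):
6 8 3
4 1 0
2 7 5

After move 4 (U):
6 8 0
4 1 3
2 7 5

After move 5 (D):
6 8 3
4 1 0
2 7 5

After move 6 (U):
6 8 0
4 1 3
2 7 5

After move 7 (D):
6 8 3
4 1 0
2 7 5

Answer: 6 8 3
4 1 0
2 7 5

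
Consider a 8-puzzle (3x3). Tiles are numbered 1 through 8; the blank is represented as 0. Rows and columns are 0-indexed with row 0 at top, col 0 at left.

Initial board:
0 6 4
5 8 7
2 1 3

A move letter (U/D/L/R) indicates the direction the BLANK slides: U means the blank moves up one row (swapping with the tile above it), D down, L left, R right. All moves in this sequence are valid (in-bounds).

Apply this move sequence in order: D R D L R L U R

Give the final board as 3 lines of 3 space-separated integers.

After move 1 (D):
5 6 4
0 8 7
2 1 3

After move 2 (R):
5 6 4
8 0 7
2 1 3

After move 3 (D):
5 6 4
8 1 7
2 0 3

After move 4 (L):
5 6 4
8 1 7
0 2 3

After move 5 (R):
5 6 4
8 1 7
2 0 3

After move 6 (L):
5 6 4
8 1 7
0 2 3

After move 7 (U):
5 6 4
0 1 7
8 2 3

After move 8 (R):
5 6 4
1 0 7
8 2 3

Answer: 5 6 4
1 0 7
8 2 3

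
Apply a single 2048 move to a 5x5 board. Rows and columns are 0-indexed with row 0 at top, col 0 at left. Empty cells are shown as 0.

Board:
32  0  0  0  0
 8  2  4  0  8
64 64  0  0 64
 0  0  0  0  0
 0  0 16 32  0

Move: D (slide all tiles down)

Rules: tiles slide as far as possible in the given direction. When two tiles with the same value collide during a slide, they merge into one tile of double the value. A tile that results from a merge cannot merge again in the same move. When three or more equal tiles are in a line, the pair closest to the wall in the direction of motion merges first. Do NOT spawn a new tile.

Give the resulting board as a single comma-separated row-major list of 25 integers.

Slide down:
col 0: [32, 8, 64, 0, 0] -> [0, 0, 32, 8, 64]
col 1: [0, 2, 64, 0, 0] -> [0, 0, 0, 2, 64]
col 2: [0, 4, 0, 0, 16] -> [0, 0, 0, 4, 16]
col 3: [0, 0, 0, 0, 32] -> [0, 0, 0, 0, 32]
col 4: [0, 8, 64, 0, 0] -> [0, 0, 0, 8, 64]

Answer: 0, 0, 0, 0, 0, 0, 0, 0, 0, 0, 32, 0, 0, 0, 0, 8, 2, 4, 0, 8, 64, 64, 16, 32, 64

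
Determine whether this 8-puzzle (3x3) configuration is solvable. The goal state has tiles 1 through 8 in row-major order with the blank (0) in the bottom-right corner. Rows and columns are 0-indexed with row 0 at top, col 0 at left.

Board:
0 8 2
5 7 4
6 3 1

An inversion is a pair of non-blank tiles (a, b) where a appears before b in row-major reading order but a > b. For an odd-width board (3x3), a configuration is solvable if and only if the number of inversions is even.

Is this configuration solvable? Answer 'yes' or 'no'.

Inversions (pairs i<j in row-major order where tile[i] > tile[j] > 0): 20
20 is even, so the puzzle is solvable.

Answer: yes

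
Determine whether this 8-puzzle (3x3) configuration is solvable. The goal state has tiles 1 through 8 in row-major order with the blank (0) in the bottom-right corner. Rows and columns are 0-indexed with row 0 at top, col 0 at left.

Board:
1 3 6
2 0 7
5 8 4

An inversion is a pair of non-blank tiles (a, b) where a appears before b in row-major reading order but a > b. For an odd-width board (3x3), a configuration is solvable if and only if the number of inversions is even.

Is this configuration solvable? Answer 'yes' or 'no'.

Inversions (pairs i<j in row-major order where tile[i] > tile[j] > 0): 8
8 is even, so the puzzle is solvable.

Answer: yes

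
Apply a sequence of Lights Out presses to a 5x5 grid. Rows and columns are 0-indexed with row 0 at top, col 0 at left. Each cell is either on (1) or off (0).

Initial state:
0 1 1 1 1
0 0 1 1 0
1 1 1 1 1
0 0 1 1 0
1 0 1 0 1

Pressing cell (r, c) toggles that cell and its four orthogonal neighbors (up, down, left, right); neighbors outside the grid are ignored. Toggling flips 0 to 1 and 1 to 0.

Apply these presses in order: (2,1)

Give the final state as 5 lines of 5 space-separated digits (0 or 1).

After press 1 at (2,1):
0 1 1 1 1
0 1 1 1 0
0 0 0 1 1
0 1 1 1 0
1 0 1 0 1

Answer: 0 1 1 1 1
0 1 1 1 0
0 0 0 1 1
0 1 1 1 0
1 0 1 0 1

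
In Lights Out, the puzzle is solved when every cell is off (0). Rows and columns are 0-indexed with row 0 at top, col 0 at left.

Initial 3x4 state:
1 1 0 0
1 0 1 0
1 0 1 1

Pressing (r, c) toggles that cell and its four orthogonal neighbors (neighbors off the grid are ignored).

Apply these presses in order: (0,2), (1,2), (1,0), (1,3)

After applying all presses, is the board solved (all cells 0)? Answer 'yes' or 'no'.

Answer: yes

Derivation:
After press 1 at (0,2):
1 0 1 1
1 0 0 0
1 0 1 1

After press 2 at (1,2):
1 0 0 1
1 1 1 1
1 0 0 1

After press 3 at (1,0):
0 0 0 1
0 0 1 1
0 0 0 1

After press 4 at (1,3):
0 0 0 0
0 0 0 0
0 0 0 0

Lights still on: 0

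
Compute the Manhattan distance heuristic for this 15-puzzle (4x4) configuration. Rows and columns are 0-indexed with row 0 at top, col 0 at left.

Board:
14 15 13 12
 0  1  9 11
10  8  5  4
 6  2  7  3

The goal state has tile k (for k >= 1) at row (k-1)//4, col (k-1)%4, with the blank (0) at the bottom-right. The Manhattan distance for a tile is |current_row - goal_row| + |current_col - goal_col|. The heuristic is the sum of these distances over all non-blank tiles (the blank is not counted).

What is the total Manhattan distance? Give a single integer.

Answer: 43

Derivation:
Tile 14: at (0,0), goal (3,1), distance |0-3|+|0-1| = 4
Tile 15: at (0,1), goal (3,2), distance |0-3|+|1-2| = 4
Tile 13: at (0,2), goal (3,0), distance |0-3|+|2-0| = 5
Tile 12: at (0,3), goal (2,3), distance |0-2|+|3-3| = 2
Tile 1: at (1,1), goal (0,0), distance |1-0|+|1-0| = 2
Tile 9: at (1,2), goal (2,0), distance |1-2|+|2-0| = 3
Tile 11: at (1,3), goal (2,2), distance |1-2|+|3-2| = 2
Tile 10: at (2,0), goal (2,1), distance |2-2|+|0-1| = 1
Tile 8: at (2,1), goal (1,3), distance |2-1|+|1-3| = 3
Tile 5: at (2,2), goal (1,0), distance |2-1|+|2-0| = 3
Tile 4: at (2,3), goal (0,3), distance |2-0|+|3-3| = 2
Tile 6: at (3,0), goal (1,1), distance |3-1|+|0-1| = 3
Tile 2: at (3,1), goal (0,1), distance |3-0|+|1-1| = 3
Tile 7: at (3,2), goal (1,2), distance |3-1|+|2-2| = 2
Tile 3: at (3,3), goal (0,2), distance |3-0|+|3-2| = 4
Sum: 4 + 4 + 5 + 2 + 2 + 3 + 2 + 1 + 3 + 3 + 2 + 3 + 3 + 2 + 4 = 43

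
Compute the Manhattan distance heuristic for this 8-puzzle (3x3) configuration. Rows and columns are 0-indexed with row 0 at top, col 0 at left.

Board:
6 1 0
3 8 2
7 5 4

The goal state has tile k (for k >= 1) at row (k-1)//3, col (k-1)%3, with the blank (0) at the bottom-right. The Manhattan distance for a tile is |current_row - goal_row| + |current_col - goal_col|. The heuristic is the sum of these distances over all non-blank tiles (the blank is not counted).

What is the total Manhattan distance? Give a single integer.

Answer: 14

Derivation:
Tile 6: (0,0)->(1,2) = 3
Tile 1: (0,1)->(0,0) = 1
Tile 3: (1,0)->(0,2) = 3
Tile 8: (1,1)->(2,1) = 1
Tile 2: (1,2)->(0,1) = 2
Tile 7: (2,0)->(2,0) = 0
Tile 5: (2,1)->(1,1) = 1
Tile 4: (2,2)->(1,0) = 3
Sum: 3 + 1 + 3 + 1 + 2 + 0 + 1 + 3 = 14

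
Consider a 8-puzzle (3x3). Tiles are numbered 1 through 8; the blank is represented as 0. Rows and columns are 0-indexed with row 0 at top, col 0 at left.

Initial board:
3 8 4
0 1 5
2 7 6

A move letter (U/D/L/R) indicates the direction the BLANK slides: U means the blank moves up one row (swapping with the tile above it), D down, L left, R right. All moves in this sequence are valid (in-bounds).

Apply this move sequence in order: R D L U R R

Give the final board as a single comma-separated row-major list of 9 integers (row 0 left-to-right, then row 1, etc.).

After move 1 (R):
3 8 4
1 0 5
2 7 6

After move 2 (D):
3 8 4
1 7 5
2 0 6

After move 3 (L):
3 8 4
1 7 5
0 2 6

After move 4 (U):
3 8 4
0 7 5
1 2 6

After move 5 (R):
3 8 4
7 0 5
1 2 6

After move 6 (R):
3 8 4
7 5 0
1 2 6

Answer: 3, 8, 4, 7, 5, 0, 1, 2, 6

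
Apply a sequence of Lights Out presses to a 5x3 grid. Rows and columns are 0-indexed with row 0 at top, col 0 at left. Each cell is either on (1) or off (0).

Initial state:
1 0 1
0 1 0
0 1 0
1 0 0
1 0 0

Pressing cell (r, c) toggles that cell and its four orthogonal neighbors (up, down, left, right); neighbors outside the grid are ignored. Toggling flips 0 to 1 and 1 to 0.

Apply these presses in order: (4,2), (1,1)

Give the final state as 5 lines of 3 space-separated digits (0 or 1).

Answer: 1 1 1
1 0 1
0 0 0
1 0 1
1 1 1

Derivation:
After press 1 at (4,2):
1 0 1
0 1 0
0 1 0
1 0 1
1 1 1

After press 2 at (1,1):
1 1 1
1 0 1
0 0 0
1 0 1
1 1 1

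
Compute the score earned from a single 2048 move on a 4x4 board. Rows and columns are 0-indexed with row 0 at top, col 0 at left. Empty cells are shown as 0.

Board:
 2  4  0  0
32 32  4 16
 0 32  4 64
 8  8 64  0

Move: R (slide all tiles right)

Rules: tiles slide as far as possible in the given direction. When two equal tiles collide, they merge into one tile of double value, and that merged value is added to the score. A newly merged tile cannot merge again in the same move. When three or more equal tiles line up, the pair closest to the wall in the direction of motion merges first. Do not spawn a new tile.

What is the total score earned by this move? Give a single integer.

Answer: 80

Derivation:
Slide right:
row 0: [2, 4, 0, 0] -> [0, 0, 2, 4]  score +0 (running 0)
row 1: [32, 32, 4, 16] -> [0, 64, 4, 16]  score +64 (running 64)
row 2: [0, 32, 4, 64] -> [0, 32, 4, 64]  score +0 (running 64)
row 3: [8, 8, 64, 0] -> [0, 0, 16, 64]  score +16 (running 80)
Board after move:
 0  0  2  4
 0 64  4 16
 0 32  4 64
 0  0 16 64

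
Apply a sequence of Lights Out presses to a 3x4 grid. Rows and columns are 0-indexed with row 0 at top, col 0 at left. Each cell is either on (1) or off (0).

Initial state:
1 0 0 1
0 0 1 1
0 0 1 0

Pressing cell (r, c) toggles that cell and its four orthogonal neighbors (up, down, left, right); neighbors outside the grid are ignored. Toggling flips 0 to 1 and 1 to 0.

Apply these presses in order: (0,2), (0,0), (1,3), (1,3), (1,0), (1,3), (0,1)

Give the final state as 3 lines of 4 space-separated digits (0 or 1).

Answer: 0 1 0 1
0 0 1 0
1 0 1 1

Derivation:
After press 1 at (0,2):
1 1 1 0
0 0 0 1
0 0 1 0

After press 2 at (0,0):
0 0 1 0
1 0 0 1
0 0 1 0

After press 3 at (1,3):
0 0 1 1
1 0 1 0
0 0 1 1

After press 4 at (1,3):
0 0 1 0
1 0 0 1
0 0 1 0

After press 5 at (1,0):
1 0 1 0
0 1 0 1
1 0 1 0

After press 6 at (1,3):
1 0 1 1
0 1 1 0
1 0 1 1

After press 7 at (0,1):
0 1 0 1
0 0 1 0
1 0 1 1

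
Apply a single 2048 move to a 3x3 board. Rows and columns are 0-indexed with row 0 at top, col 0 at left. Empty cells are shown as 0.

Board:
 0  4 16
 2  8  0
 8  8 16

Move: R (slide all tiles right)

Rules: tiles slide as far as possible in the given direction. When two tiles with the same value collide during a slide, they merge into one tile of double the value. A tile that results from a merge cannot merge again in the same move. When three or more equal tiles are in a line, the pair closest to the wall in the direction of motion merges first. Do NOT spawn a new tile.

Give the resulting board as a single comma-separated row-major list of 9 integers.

Slide right:
row 0: [0, 4, 16] -> [0, 4, 16]
row 1: [2, 8, 0] -> [0, 2, 8]
row 2: [8, 8, 16] -> [0, 16, 16]

Answer: 0, 4, 16, 0, 2, 8, 0, 16, 16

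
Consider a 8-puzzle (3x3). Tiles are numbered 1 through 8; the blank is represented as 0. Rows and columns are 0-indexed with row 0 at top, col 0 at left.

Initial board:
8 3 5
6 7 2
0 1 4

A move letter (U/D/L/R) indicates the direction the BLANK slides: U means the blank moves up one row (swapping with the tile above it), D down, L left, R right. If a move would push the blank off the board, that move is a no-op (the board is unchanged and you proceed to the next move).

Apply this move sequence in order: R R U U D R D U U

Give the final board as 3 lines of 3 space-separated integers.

After move 1 (R):
8 3 5
6 7 2
1 0 4

After move 2 (R):
8 3 5
6 7 2
1 4 0

After move 3 (U):
8 3 5
6 7 0
1 4 2

After move 4 (U):
8 3 0
6 7 5
1 4 2

After move 5 (D):
8 3 5
6 7 0
1 4 2

After move 6 (R):
8 3 5
6 7 0
1 4 2

After move 7 (D):
8 3 5
6 7 2
1 4 0

After move 8 (U):
8 3 5
6 7 0
1 4 2

After move 9 (U):
8 3 0
6 7 5
1 4 2

Answer: 8 3 0
6 7 5
1 4 2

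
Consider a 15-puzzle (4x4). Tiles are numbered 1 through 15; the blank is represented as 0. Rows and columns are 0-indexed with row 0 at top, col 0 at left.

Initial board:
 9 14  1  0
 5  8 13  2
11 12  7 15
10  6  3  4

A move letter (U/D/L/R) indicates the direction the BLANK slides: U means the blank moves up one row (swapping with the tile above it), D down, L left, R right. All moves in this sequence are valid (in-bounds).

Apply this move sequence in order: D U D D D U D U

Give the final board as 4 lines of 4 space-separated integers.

Answer:  9 14  1  2
 5  8 13 15
11 12  7  0
10  6  3  4

Derivation:
After move 1 (D):
 9 14  1  2
 5  8 13  0
11 12  7 15
10  6  3  4

After move 2 (U):
 9 14  1  0
 5  8 13  2
11 12  7 15
10  6  3  4

After move 3 (D):
 9 14  1  2
 5  8 13  0
11 12  7 15
10  6  3  4

After move 4 (D):
 9 14  1  2
 5  8 13 15
11 12  7  0
10  6  3  4

After move 5 (D):
 9 14  1  2
 5  8 13 15
11 12  7  4
10  6  3  0

After move 6 (U):
 9 14  1  2
 5  8 13 15
11 12  7  0
10  6  3  4

After move 7 (D):
 9 14  1  2
 5  8 13 15
11 12  7  4
10  6  3  0

After move 8 (U):
 9 14  1  2
 5  8 13 15
11 12  7  0
10  6  3  4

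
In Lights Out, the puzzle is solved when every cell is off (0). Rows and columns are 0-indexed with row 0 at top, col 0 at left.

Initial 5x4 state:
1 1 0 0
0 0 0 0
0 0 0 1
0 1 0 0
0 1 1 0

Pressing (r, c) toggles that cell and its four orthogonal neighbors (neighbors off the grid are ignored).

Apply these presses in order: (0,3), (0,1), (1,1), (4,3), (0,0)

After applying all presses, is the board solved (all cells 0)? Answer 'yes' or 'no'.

Answer: no

Derivation:
After press 1 at (0,3):
1 1 1 1
0 0 0 1
0 0 0 1
0 1 0 0
0 1 1 0

After press 2 at (0,1):
0 0 0 1
0 1 0 1
0 0 0 1
0 1 0 0
0 1 1 0

After press 3 at (1,1):
0 1 0 1
1 0 1 1
0 1 0 1
0 1 0 0
0 1 1 0

After press 4 at (4,3):
0 1 0 1
1 0 1 1
0 1 0 1
0 1 0 1
0 1 0 1

After press 5 at (0,0):
1 0 0 1
0 0 1 1
0 1 0 1
0 1 0 1
0 1 0 1

Lights still on: 10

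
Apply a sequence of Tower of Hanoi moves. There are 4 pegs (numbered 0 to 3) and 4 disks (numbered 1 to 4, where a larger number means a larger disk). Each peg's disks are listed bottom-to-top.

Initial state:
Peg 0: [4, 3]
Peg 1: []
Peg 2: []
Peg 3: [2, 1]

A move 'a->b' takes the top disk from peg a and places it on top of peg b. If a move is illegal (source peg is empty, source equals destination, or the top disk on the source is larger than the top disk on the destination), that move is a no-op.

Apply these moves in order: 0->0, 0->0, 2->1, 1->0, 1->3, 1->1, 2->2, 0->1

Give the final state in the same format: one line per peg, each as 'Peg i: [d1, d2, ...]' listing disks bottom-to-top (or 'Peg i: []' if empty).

Answer: Peg 0: [4]
Peg 1: [3]
Peg 2: []
Peg 3: [2, 1]

Derivation:
After move 1 (0->0):
Peg 0: [4, 3]
Peg 1: []
Peg 2: []
Peg 3: [2, 1]

After move 2 (0->0):
Peg 0: [4, 3]
Peg 1: []
Peg 2: []
Peg 3: [2, 1]

After move 3 (2->1):
Peg 0: [4, 3]
Peg 1: []
Peg 2: []
Peg 3: [2, 1]

After move 4 (1->0):
Peg 0: [4, 3]
Peg 1: []
Peg 2: []
Peg 3: [2, 1]

After move 5 (1->3):
Peg 0: [4, 3]
Peg 1: []
Peg 2: []
Peg 3: [2, 1]

After move 6 (1->1):
Peg 0: [4, 3]
Peg 1: []
Peg 2: []
Peg 3: [2, 1]

After move 7 (2->2):
Peg 0: [4, 3]
Peg 1: []
Peg 2: []
Peg 3: [2, 1]

After move 8 (0->1):
Peg 0: [4]
Peg 1: [3]
Peg 2: []
Peg 3: [2, 1]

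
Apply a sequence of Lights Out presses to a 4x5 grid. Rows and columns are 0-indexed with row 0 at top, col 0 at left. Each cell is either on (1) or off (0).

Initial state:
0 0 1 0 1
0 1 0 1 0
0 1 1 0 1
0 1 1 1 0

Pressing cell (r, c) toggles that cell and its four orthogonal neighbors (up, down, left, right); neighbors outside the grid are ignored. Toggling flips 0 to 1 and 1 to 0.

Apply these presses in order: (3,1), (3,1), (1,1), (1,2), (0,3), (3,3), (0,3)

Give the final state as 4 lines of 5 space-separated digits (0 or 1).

After press 1 at (3,1):
0 0 1 0 1
0 1 0 1 0
0 0 1 0 1
1 0 0 1 0

After press 2 at (3,1):
0 0 1 0 1
0 1 0 1 0
0 1 1 0 1
0 1 1 1 0

After press 3 at (1,1):
0 1 1 0 1
1 0 1 1 0
0 0 1 0 1
0 1 1 1 0

After press 4 at (1,2):
0 1 0 0 1
1 1 0 0 0
0 0 0 0 1
0 1 1 1 0

After press 5 at (0,3):
0 1 1 1 0
1 1 0 1 0
0 0 0 0 1
0 1 1 1 0

After press 6 at (3,3):
0 1 1 1 0
1 1 0 1 0
0 0 0 1 1
0 1 0 0 1

After press 7 at (0,3):
0 1 0 0 1
1 1 0 0 0
0 0 0 1 1
0 1 0 0 1

Answer: 0 1 0 0 1
1 1 0 0 0
0 0 0 1 1
0 1 0 0 1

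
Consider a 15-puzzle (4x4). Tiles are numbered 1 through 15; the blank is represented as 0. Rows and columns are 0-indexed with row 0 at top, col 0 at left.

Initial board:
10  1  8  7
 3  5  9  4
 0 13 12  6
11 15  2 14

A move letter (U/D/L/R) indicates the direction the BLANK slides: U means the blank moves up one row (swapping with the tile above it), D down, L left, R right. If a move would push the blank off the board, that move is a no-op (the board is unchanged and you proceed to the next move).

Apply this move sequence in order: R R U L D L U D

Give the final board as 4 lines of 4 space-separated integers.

After move 1 (R):
10  1  8  7
 3  5  9  4
13  0 12  6
11 15  2 14

After move 2 (R):
10  1  8  7
 3  5  9  4
13 12  0  6
11 15  2 14

After move 3 (U):
10  1  8  7
 3  5  0  4
13 12  9  6
11 15  2 14

After move 4 (L):
10  1  8  7
 3  0  5  4
13 12  9  6
11 15  2 14

After move 5 (D):
10  1  8  7
 3 12  5  4
13  0  9  6
11 15  2 14

After move 6 (L):
10  1  8  7
 3 12  5  4
 0 13  9  6
11 15  2 14

After move 7 (U):
10  1  8  7
 0 12  5  4
 3 13  9  6
11 15  2 14

After move 8 (D):
10  1  8  7
 3 12  5  4
 0 13  9  6
11 15  2 14

Answer: 10  1  8  7
 3 12  5  4
 0 13  9  6
11 15  2 14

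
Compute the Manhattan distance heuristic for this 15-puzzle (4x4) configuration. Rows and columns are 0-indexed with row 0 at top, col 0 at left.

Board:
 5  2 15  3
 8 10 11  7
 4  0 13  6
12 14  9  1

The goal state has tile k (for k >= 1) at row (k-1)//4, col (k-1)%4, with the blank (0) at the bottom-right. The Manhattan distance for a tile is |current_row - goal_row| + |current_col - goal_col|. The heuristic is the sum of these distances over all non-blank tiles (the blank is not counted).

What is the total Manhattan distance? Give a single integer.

Answer: 35

Derivation:
Tile 5: at (0,0), goal (1,0), distance |0-1|+|0-0| = 1
Tile 2: at (0,1), goal (0,1), distance |0-0|+|1-1| = 0
Tile 15: at (0,2), goal (3,2), distance |0-3|+|2-2| = 3
Tile 3: at (0,3), goal (0,2), distance |0-0|+|3-2| = 1
Tile 8: at (1,0), goal (1,3), distance |1-1|+|0-3| = 3
Tile 10: at (1,1), goal (2,1), distance |1-2|+|1-1| = 1
Tile 11: at (1,2), goal (2,2), distance |1-2|+|2-2| = 1
Tile 7: at (1,3), goal (1,2), distance |1-1|+|3-2| = 1
Tile 4: at (2,0), goal (0,3), distance |2-0|+|0-3| = 5
Tile 13: at (2,2), goal (3,0), distance |2-3|+|2-0| = 3
Tile 6: at (2,3), goal (1,1), distance |2-1|+|3-1| = 3
Tile 12: at (3,0), goal (2,3), distance |3-2|+|0-3| = 4
Tile 14: at (3,1), goal (3,1), distance |3-3|+|1-1| = 0
Tile 9: at (3,2), goal (2,0), distance |3-2|+|2-0| = 3
Tile 1: at (3,3), goal (0,0), distance |3-0|+|3-0| = 6
Sum: 1 + 0 + 3 + 1 + 3 + 1 + 1 + 1 + 5 + 3 + 3 + 4 + 0 + 3 + 6 = 35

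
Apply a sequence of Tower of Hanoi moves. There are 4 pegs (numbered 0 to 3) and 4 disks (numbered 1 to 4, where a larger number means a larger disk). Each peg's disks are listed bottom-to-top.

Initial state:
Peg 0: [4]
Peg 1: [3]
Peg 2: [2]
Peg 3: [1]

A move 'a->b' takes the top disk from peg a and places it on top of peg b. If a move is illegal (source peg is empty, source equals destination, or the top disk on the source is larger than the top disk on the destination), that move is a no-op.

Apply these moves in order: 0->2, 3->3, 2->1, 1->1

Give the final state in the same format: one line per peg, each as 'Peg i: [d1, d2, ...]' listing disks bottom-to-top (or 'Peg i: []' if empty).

Answer: Peg 0: [4]
Peg 1: [3, 2]
Peg 2: []
Peg 3: [1]

Derivation:
After move 1 (0->2):
Peg 0: [4]
Peg 1: [3]
Peg 2: [2]
Peg 3: [1]

After move 2 (3->3):
Peg 0: [4]
Peg 1: [3]
Peg 2: [2]
Peg 3: [1]

After move 3 (2->1):
Peg 0: [4]
Peg 1: [3, 2]
Peg 2: []
Peg 3: [1]

After move 4 (1->1):
Peg 0: [4]
Peg 1: [3, 2]
Peg 2: []
Peg 3: [1]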